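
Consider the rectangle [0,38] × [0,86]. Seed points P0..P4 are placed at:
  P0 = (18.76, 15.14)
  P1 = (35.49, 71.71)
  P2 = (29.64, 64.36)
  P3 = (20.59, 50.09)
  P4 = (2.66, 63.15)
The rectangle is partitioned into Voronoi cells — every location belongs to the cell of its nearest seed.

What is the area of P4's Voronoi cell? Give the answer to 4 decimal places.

1. box [0,38]×[0,86]: [(0, 0) (38, 0) (38, 86) (0, 86)]
2. ⊥bis P4·P0 via (10.71,39.145): [(0, 35.5534) (38, 48.2966) (38, 86) (0, 86)]  |A|=1674.8491
3. ⊥bis P4·P1 via (19.075,67.43): [(0, 35.5534) (25.1844, 43.9989) (14.2331, 86) (0, 86)]  |A|=934.135
4. ⊥bis P4·P2 via (16.15,63.755): [(0, 35.5534) (17.1568, 41.3069) (15.3433, 81.7421) (14.2331, 86) (0, 86)]  |A|=769.3955
5. ⊥bis P4·P3 via (11.625,56.62): [(0, 40.6601) (16.189, 62.8859) (15.3433, 81.7421) (14.2331, 86) (0, 86)]  |A|=540.1631
6. canonical 5-gon: [(0, 40.6601) (16.189, 62.8859) (15.3433, 81.7421) (14.2331, 86) (0, 86)]
7. shoelace: 540.1631

Area of P4's cell: 540.1631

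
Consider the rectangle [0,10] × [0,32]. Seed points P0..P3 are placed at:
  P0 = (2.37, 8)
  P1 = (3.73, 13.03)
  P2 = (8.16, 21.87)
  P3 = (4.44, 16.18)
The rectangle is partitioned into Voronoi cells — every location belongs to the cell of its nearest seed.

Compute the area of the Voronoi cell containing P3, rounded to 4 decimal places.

Area of P3's cell: 54.7615

1. box [0,10]×[0,32]: [(0, 0) (10, 0) (10, 32) (0, 32)]
2. ⊥bis P3·P0 via (3.405,12.09): [(0, 12.9517) (10, 10.4211) (10, 32) (0, 32)]  |A|=203.1362
3. ⊥bis P3·P1 via (4.085,14.605): [(0, 15.5257) (10, 13.2718) (10, 32) (0, 32)]  |A|=176.0124
4. ⊥bis P3·P2 via (6.3,19.025): [(0, 23.1438) (0, 15.5257) (10, 13.2718) (10, 16.606)]  |A|=54.7615
5. canonical 4-gon: [(0, 23.1438) (0, 15.5257) (10, 13.2718) (10, 16.606)]
6. shoelace: 54.7615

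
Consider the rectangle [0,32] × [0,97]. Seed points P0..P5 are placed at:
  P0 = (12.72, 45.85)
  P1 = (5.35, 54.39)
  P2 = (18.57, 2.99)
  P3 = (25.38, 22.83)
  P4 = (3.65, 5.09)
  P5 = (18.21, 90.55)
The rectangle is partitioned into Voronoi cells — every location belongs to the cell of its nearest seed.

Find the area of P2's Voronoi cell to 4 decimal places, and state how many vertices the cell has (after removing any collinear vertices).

Area of P2's cell: 263.1933 (4 vertices)

1. box [0,32]×[0,97]: [(0, 0) (32, 0) (32, 97) (0, 97)]
2. ⊥bis P2·P0 via (15.645,24.42): [(0, 22.2846) (0, 0) (32, 0) (32, 26.6523)]  |A|=782.9905
3. ⊥bis P2·P1 via (11.96,28.69): [(0, 22.2846) (0, 0) (32, 0) (32, 26.6523)]  |A|=782.9905
4. ⊥bis P2·P3 via (21.975,12.91): [(0, 20.4528) (0, 0) (32, 0) (32, 9.469)]  |A|=478.7486
5. ⊥bis P2·P4 via (11.11,4.04): [(12.8016, 16.0587) (10.5414, 0) (32, 0) (32, 9.469)]  |A|=263.1933
6. ⊥bis P2·P5 via (18.39,46.77): [(12.8016, 16.0587) (10.5414, 0) (32, 0) (32, 9.469)]  |A|=263.1933
7. canonical 4-gon: [(12.8016, 16.0587) (10.5414, 0) (32, 0) (32, 9.469)]
8. shoelace: 263.1933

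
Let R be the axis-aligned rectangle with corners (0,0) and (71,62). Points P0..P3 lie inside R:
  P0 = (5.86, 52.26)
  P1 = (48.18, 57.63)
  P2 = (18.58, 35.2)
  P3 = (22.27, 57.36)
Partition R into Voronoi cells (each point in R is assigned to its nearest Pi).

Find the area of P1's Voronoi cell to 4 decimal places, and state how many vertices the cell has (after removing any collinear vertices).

Area of P1's cell: 1484.3284 (5 vertices)

1. box [0,71]×[0,62]: [(0, 0) (71, 0) (71, 62) (0, 62)]
2. ⊥bis P1·P0 via (27.02,54.945): [(33.992, 0) (71, 0) (71, 62) (26.1248, 62)]  |A|=2538.3798
3. ⊥bis P1·P2 via (33.38,46.415): [(27.0409, 54.7805) (68.5519, 0) (71, 0) (71, 62) (26.1248, 62)]  |A|=1591.7751
4. ⊥bis P1·P3 via (35.225,57.495): [(35.3678, 43.7918) (68.5519, 0) (71, 0) (71, 62) (35.1781, 62)]  |A|=1484.3284
5. canonical 5-gon: [(35.3678, 43.7918) (68.5519, 0) (71, 0) (71, 62) (35.1781, 62)]
6. shoelace: 1484.3284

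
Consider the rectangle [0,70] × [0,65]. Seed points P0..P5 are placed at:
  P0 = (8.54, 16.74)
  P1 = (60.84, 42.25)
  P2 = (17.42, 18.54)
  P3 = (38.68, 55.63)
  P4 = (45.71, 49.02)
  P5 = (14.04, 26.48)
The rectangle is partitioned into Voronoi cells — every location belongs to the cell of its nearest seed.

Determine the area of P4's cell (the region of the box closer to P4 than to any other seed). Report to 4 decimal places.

1. box [0,70]×[0,65]: [(0, 0) (70, 0) (70, 65) (0, 65)]
2. ⊥bis P4·P0 via (27.125,32.88): [(0, 64.1141) (55.6794, 0) (70, 0) (70, 65) (0, 65)]  |A|=2765.0837
3. ⊥bis P4·P1 via (53.275,45.635): [(0, 64.1141) (40.6164, 17.3448) (61.94, 65) (0, 65)]  |A|=1493.8716
4. ⊥bis P4·P2 via (31.565,33.78): [(0, 64.1141) (4.6434, 58.7673) (43.1564, 23.0214) (61.94, 65) (0, 65)]  |A|=1339.1624
5. ⊥bis P4·P3 via (42.195,52.325): [(27.9301, 37.1537) (43.1564, 23.0214) (61.94, 65) (54.1127, 65)]  |A|=561.2966
6. ⊥bis P4·P5 via (29.875,37.75): [(29.2786, 38.5879) (34.9104, 30.675) (43.1564, 23.0214) (61.94, 65) (54.1127, 65)]  |A|=551.9226
7. canonical 5-gon: [(29.2786, 38.5879) (34.9104, 30.675) (43.1564, 23.0214) (61.94, 65) (54.1127, 65)]
8. shoelace: 551.9226

Area of P4's cell: 551.9226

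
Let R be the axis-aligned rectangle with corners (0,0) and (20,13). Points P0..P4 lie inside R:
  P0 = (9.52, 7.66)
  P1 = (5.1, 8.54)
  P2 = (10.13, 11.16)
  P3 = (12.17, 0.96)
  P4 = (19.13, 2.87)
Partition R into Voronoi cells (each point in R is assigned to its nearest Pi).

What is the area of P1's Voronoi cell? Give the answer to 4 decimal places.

Area of P1's cell: 84.5192

1. box [0,20]×[0,13]: [(0, 0) (20, 0) (20, 13) (0, 13)]
2. ⊥bis P1·P0 via (7.31,8.1): [(0, 0) (5.6973, 0) (8.2856, 13) (0, 13)]  |A|=90.8888
3. ⊥bis P1·P2 via (7.615,9.85): [(0, 0) (5.6973, 0) (7.6464, 9.7897) (5.9742, 13) (0, 13)]  |A|=87.1788
4. ⊥bis P1·P3 via (8.635,4.75): [(0, 0) (3.5424, 0) (6.1888, 2.4684) (7.6464, 9.7897) (5.9742, 13) (0, 13)]  |A|=84.5192
5. ⊥bis P1·P4 via (12.115,5.705): [(0, 0) (3.5424, 0) (6.1888, 2.4684) (7.6464, 9.7897) (5.9742, 13) (0, 13)]  |A|=84.5192
6. canonical 6-gon: [(0, 0) (3.5424, 0) (6.1888, 2.4684) (7.6464, 9.7897) (5.9742, 13) (0, 13)]
7. shoelace: 84.5192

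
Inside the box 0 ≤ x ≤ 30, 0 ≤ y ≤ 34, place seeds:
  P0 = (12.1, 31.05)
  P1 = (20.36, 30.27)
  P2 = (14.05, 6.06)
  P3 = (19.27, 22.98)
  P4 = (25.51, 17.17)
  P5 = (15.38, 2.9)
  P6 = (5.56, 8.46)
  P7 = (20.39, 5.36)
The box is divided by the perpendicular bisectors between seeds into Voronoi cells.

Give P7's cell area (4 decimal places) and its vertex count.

1. box [0,30]×[0,34]: [(0, 0) (30, 0) (30, 34) (0, 34)]
2. ⊥bis P7·P0 via (16.245,18.205): [(0, 12.9628) (0, 0) (30, 0) (30, 22.6437)]  |A|=534.0974
3. ⊥bis P7·P1 via (20.375,17.815): [(15.0164, 17.8085) (0, 12.9628) (0, 0) (30, 0) (30, 17.8266)]  |A|=498.009
4. ⊥bis P7·P2 via (17.22,5.71): [(18.5563, 17.8128) (16.5896, 0) (30, 0) (30, 17.8266)]  |A|=221.4402
5. ⊥bis P7·P3 via (19.83,14.17): [(18.1422, 14.0627) (16.5896, 0) (30, 0) (30, 14.8164)]  |A|=182.1387
6. ⊥bis P7·P4 via (22.95,11.265): [(18.0671, 13.3819) (16.5896, 0) (30, 0) (30, 8.2086)]  |A|=138.7051
7. ⊥bis P7·P5 via (17.885,4.13): [(18.0671, 13.3819) (17.1997, 5.5258) (19.9129, 0) (30, 0) (30, 8.2086)]  |A|=129.5231
8. ⊥bis P7·P6 via (12.975,6.91): [(18.0671, 13.3819) (17.1997, 5.5258) (19.9129, 0) (30, 0) (30, 8.2086)]  |A|=129.5231
9. canonical 5-gon: [(18.0671, 13.3819) (17.1997, 5.5258) (19.9129, 0) (30, 0) (30, 8.2086)]
10. shoelace: 129.5231

Area of P7's cell: 129.5231 (5 vertices)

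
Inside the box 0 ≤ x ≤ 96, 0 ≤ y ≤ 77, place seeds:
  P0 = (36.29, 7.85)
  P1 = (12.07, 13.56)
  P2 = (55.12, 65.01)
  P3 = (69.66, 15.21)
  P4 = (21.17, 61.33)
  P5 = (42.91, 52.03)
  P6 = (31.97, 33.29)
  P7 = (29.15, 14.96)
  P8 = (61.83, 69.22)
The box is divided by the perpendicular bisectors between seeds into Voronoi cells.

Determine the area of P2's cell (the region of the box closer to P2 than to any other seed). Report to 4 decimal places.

1. box [0,96]×[0,77]: [(0, 0) (96, 0) (96, 77) (0, 77)]
2. ⊥bis P2·P0 via (45.705,36.43): [(0, 51.4864) (96, 19.8615) (96, 77) (0, 77)]  |A|=3967.2992
3. ⊥bis P2·P1 via (33.595,39.285): [(0, 67.3951) (31.359, 41.156) (96, 19.8615) (96, 77) (0, 77)]  |A|=3717.8592
4. ⊥bis P2·P3 via (62.39,40.11): [(0, 67.3951) (31.359, 41.156) (47.6224, 35.7983) (96, 49.923) (96, 77) (0, 77)]  |A|=2990.7074
5. ⊥bis P2·P4 via (38.145,63.17): [(40.8709, 38.0225) (47.6224, 35.7983) (96, 49.923) (96, 77) (36.6459, 77)]  |A|=2004.5836
6. ⊥bis P2·P5 via (49.015,58.52): [(37.4721, 69.3782) (67.1184, 41.4905) (96, 49.923) (96, 77) (36.6459, 77)]  |A|=1546.2886
7. ⊥bis P2·P6 via (43.545,49.15): [(37.4721, 69.3782) (67.1184, 41.4905) (96, 49.923) (96, 77) (36.6459, 77)]  |A|=1546.2886
8. ⊥bis P2·P7 via (42.135,39.985): [(37.4721, 69.3782) (67.1184, 41.4905) (96, 49.923) (96, 77) (36.6459, 77)]  |A|=1546.2886
9. ⊥bis P2·P8 via (58.475,67.115): [(37.4721, 69.3782) (67.1184, 41.4905) (73.4014, 43.325) (52.2729, 77) (36.6459, 77)]  |A|=504.0826
10. canonical 5-gon: [(37.4721, 69.3782) (67.1184, 41.4905) (73.4014, 43.325) (52.2729, 77) (36.6459, 77)]
11. shoelace: 504.0826

Area of P2's cell: 504.0826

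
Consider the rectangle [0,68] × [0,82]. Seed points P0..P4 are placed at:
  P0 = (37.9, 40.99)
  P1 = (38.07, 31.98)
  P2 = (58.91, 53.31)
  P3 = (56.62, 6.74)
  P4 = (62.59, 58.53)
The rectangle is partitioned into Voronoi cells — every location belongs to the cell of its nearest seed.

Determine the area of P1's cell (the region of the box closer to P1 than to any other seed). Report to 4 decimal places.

Area of P1's cell: 1608.2154

1. box [0,68]×[0,82]: [(0, 0) (68, 0) (68, 82) (0, 82)]
2. ⊥bis P1·P0 via (37.985,36.485): [(0, 35.7683) (0, 0) (68, 0) (68, 37.0513)]  |A|=2475.8672
3. ⊥bis P1·P2 via (48.49,42.645): [(54.4764, 36.7962) (0, 35.7683) (0, 0) (68, 0) (68, 23.5832)]  |A|=2384.7981
4. ⊥bis P1·P3 via (47.345,19.36): [(61.5997, 29.8364) (54.4764, 36.7962) (0, 35.7683) (0, 0) (21.0029, 0)]  |A|=1608.2154
5. ⊥bis P1·P4 via (50.33,45.255): [(61.5997, 29.8364) (54.4764, 36.7962) (0, 35.7683) (0, 0) (21.0029, 0)]  |A|=1608.2154
6. canonical 5-gon: [(61.5997, 29.8364) (54.4764, 36.7962) (0, 35.7683) (0, 0) (21.0029, 0)]
7. shoelace: 1608.2154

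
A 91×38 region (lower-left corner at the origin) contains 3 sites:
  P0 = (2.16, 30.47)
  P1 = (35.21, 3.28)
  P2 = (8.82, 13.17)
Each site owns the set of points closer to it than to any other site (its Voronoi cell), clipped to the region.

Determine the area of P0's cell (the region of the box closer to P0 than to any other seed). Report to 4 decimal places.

1. box [0,91]×[0,38]: [(0, 0) (91, 0) (91, 38) (0, 38)]
2. ⊥bis P0·P1 via (18.685,16.875): [(0, 0) (4.8021, 0) (36.0644, 38) (0, 38)]  |A|=776.4625
3. ⊥bis P0·P2 via (5.49,21.82): [(0, 19.7065) (30.755, 31.5463) (36.0644, 38) (0, 38)]  |A|=397.6825
4. canonical 4-gon: [(0, 19.7065) (30.755, 31.5463) (36.0644, 38) (0, 38)]
5. shoelace: 397.6825

Area of P0's cell: 397.6825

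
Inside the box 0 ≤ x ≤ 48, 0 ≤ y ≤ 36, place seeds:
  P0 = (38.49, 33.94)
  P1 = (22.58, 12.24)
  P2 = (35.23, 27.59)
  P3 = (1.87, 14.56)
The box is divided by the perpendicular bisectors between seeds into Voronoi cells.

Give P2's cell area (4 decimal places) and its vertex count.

Area of P2's cell: 490.7430 (5 vertices)

1. box [0,48]×[0,36]: [(0, 0) (48, 0) (48, 36) (0, 36)]
2. ⊥bis P2·P0 via (36.86,30.765): [(0, 0) (48, 0) (48, 25.0459) (26.663, 36) (0, 36)]  |A|=1611.1359
3. ⊥bis P2·P1 via (28.905,19.915): [(48, 4.1787) (48, 25.0459) (26.663, 36) (9.3868, 36)]  |A|=497.4959
4. ⊥bis P2·P3 via (18.55,21.075): [(14.3029, 31.9487) (48, 4.1787) (48, 25.0459) (26.663, 36) (12.7205, 36)]  |A|=490.743
5. canonical 5-gon: [(14.3029, 31.9487) (48, 4.1787) (48, 25.0459) (26.663, 36) (12.7205, 36)]
6. shoelace: 490.743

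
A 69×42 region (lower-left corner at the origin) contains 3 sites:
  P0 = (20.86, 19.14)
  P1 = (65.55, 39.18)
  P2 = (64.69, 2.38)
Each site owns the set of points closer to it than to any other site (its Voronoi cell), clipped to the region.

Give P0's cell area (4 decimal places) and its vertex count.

1. box [0,69]×[0,42]: [(0, 0) (69, 0) (69, 42) (0, 42)]
2. ⊥bis P0·P1 via (43.205,29.16): [(0, 0) (56.281, 0) (37.4473, 42) (0, 42)]  |A|=1968.2933
3. ⊥bis P0·P2 via (42.775,10.76): [(0, 0) (38.6605, 0) (46.7705, 21.2088) (37.4473, 42) (0, 42)]  |A|=1781.4386
4. canonical 5-gon: [(0, 0) (38.6605, 0) (46.7705, 21.2088) (37.4473, 42) (0, 42)]
5. shoelace: 1781.4386

Area of P0's cell: 1781.4386 (5 vertices)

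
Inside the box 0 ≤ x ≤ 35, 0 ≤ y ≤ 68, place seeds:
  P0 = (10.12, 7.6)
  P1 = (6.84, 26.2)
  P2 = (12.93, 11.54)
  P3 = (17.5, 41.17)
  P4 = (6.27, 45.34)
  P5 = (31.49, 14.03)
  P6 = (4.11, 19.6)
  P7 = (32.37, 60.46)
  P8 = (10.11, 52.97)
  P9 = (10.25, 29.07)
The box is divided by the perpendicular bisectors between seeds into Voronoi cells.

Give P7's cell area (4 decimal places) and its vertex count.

Area of P7's cell: 289.5593 (4 vertices)

1. box [0,35]×[0,68]: [(0, 0) (35, 0) (35, 68) (0, 68)]
2. ⊥bis P7·P0 via (21.245,34.03): [(0, 42.9725) (35, 28.2402) (35, 68) (0, 68)]  |A|=1133.7775
3. ⊥bis P7·P1 via (19.605,43.33): [(0, 57.9393) (35, 31.8579) (35, 68) (0, 68)]  |A|=808.5486
4. ⊥bis P7·P2 via (22.65,36): [(0, 57.9393) (35, 31.8579) (35, 68) (0, 68)]  |A|=808.5486
5. ⊥bis P7·P3 via (24.935,50.815): [(35, 43.0562) (35, 68) (2.6419, 68)]  |A|=403.5666
6. ⊥bis P7·P4 via (19.32,52.9): [(16.9717, 56.9537) (35, 43.0562) (35, 68) (10.5724, 68)]  |A|=359.7649
7. ⊥bis P7·P5 via (31.93,37.245): [(16.9717, 56.9537) (35, 43.0562) (35, 68) (10.5724, 68)]  |A|=359.7649
8. ⊥bis P7·P6 via (18.24,40.03): [(16.9717, 56.9537) (35, 43.0562) (35, 68) (10.5724, 68)]  |A|=359.7649
9. ⊥bis P7·P8 via (21.24,56.715): [(22.6264, 52.5946) (35, 43.0562) (35, 68) (17.4428, 68)]  |A|=289.5593
10. ⊥bis P7·P9 via (21.31,44.765): [(22.6264, 52.5946) (35, 43.0562) (35, 68) (17.4428, 68)]  |A|=289.5593
11. canonical 4-gon: [(22.6264, 52.5946) (35, 43.0562) (35, 68) (17.4428, 68)]
12. shoelace: 289.5593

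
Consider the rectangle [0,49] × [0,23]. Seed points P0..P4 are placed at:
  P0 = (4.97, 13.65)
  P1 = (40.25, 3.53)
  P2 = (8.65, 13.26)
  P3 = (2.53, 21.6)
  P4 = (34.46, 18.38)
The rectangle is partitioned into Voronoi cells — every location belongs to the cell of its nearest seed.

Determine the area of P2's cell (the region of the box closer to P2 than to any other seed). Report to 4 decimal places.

1. box [0,49]×[0,23]: [(0, 0) (49, 0) (49, 23) (0, 23)]
2. ⊥bis P2·P0 via (6.81,13.455): [(5.3841, 0) (49, 0) (49, 23) (7.8216, 23)]  |A|=975.1353
3. ⊥bis P2·P1 via (24.45,8.395): [(5.3841, 0) (21.8651, 0) (28.947, 23) (7.8216, 23)]  |A|=432.4748
4. ⊥bis P2·P3 via (5.59,17.43): [(7.3697, 18.7359) (5.3841, 0) (21.8651, 0) (28.947, 23) (13.1805, 23)]  |A|=421.0494
5. ⊥bis P2·P4 via (21.555,15.82): [(7.3697, 18.7359) (5.3841, 0) (21.8651, 0) (23.5851, 5.5861) (20.1307, 23) (13.1805, 23)]  |A|=344.286
6. canonical 6-gon: [(7.3697, 18.7359) (5.3841, 0) (21.8651, 0) (23.5851, 5.5861) (20.1307, 23) (13.1805, 23)]
7. shoelace: 344.286

Area of P2's cell: 344.2860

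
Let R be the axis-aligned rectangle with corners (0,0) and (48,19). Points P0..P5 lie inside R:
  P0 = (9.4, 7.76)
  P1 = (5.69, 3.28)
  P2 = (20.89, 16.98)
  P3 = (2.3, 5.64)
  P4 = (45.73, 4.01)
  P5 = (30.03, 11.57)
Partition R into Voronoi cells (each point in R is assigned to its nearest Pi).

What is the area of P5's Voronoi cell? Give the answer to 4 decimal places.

1. box [0,48]×[0,19]: [(0, 0) (48, 0) (48, 19) (0, 19)]
2. ⊥bis P5·P0 via (19.715,9.665): [(21.5, 0) (48, 0) (48, 19) (17.991, 19)]  |A|=536.836
3. ⊥bis P5·P1 via (17.86,7.425): [(21.5, 0) (48, 0) (48, 19) (17.991, 19)]  |A|=536.836
4. ⊥bis P5·P2 via (25.46,14.275): [(20.4323, 5.7809) (21.5, 0) (48, 0) (48, 19) (28.2567, 19)]  |A|=468.9841
5. ⊥bis P5·P3 via (16.165,8.605): [(20.4323, 5.7809) (21.5, 0) (48, 0) (48, 19) (28.2567, 19)]  |A|=468.9841
6. ⊥bis P5·P4 via (37.88,7.79): [(20.4323, 5.7809) (21.5, 0) (34.1289, 0) (43.2779, 19) (28.2567, 19)]  |A|=292.349
7. canonical 5-gon: [(20.4323, 5.7809) (21.5, 0) (34.1289, 0) (43.2779, 19) (28.2567, 19)]
8. shoelace: 292.349

Area of P5's cell: 292.3490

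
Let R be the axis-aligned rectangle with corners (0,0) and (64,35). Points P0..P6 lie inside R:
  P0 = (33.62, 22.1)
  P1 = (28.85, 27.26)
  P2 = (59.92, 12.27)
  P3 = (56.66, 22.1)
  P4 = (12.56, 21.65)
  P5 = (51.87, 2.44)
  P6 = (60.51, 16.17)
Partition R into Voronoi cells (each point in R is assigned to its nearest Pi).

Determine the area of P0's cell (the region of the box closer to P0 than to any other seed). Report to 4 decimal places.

1. box [0,64]×[0,35]: [(0, 0) (64, 0) (64, 35) (0, 35)]
2. ⊥bis P0·P1 via (31.235,24.68): [(4.5371, 0) (64, 0) (64, 35) (42.3988, 35)]  |A|=1418.6215
3. ⊥bis P0·P2 via (46.77,17.185): [(4.5371, 0) (40.3469, 0) (53.4286, 35) (42.3988, 35)]  |A|=819.6923
4. ⊥bis P0·P3 via (45.14,22.1): [(4.5371, 0) (40.3469, 0) (45.14, 12.824) (45.14, 35) (42.3988, 35)]  |A|=727.788
5. ⊥bis P0·P4 via (23.09,21.875): [(23.189, 17.2421) (23.5574, 0) (40.3469, 0) (45.14, 12.824) (45.14, 35) (42.3988, 35)]  |A|=563.8131
6. ⊥bis P0·P5 via (42.745,12.27): [(23.189, 17.2421) (23.5574, 0) (29.527, 0) (45.14, 14.4932) (45.14, 35) (42.3988, 35)]  |A|=481.4053
7. ⊥bis P0·P6 via (47.065,19.135): [(23.189, 17.2421) (23.5574, 0) (29.527, 0) (45.14, 14.4932) (45.14, 35) (42.3988, 35)]  |A|=481.4053
8. canonical 6-gon: [(23.189, 17.2421) (23.5574, 0) (29.527, 0) (45.14, 14.4932) (45.14, 35) (42.3988, 35)]
9. shoelace: 481.4053

Area of P0's cell: 481.4053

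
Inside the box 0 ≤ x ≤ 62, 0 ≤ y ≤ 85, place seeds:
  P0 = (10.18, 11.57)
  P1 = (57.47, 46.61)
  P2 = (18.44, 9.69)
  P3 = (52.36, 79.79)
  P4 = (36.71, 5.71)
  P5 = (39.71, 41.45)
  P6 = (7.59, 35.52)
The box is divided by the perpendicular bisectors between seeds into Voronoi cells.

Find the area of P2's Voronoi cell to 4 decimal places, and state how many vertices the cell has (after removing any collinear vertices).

1. box [0,62]×[0,85]: [(0, 0) (62, 0) (62, 85) (0, 85)]
2. ⊥bis P2·P0 via (14.31,10.63): [(11.8906, 0) (62, 0) (62, 85) (31.2368, 85)]  |A|=3437.0851
3. ⊥bis P2·P1 via (37.955,28.15): [(22.1101, 44.9005) (11.8906, 0) (62, 0) (62, 2.7308)]  |A|=1179.4346
4. ⊥bis P2·P3 via (35.4,44.74): [(22.1101, 44.9005) (11.8906, 0) (62, 0) (62, 2.7308)]  |A|=1179.4346
5. ⊥bis P2·P4 via (27.575,7.7): [(33.139, 33.2412) (22.1101, 44.9005) (11.8906, 0) (25.8976, 0)]  |A|=539.9833
6. ⊥bis P2·P5 via (29.075,25.57): [(31.1632, 24.1715) (19.2135, 32.1743) (11.8906, 0) (25.8976, 0)]  |A|=390.8237
7. ⊥bis P2·P6 via (13.015,22.605): [(31.1632, 24.1715) (25.6054, 27.8936) (17.4606, 24.4724) (11.8906, 0) (25.8976, 0)]  |A|=362.457
8. canonical 5-gon: [(31.1632, 24.1715) (25.6054, 27.8936) (17.4606, 24.4724) (11.8906, 0) (25.8976, 0)]
9. shoelace: 362.457

Area of P2's cell: 362.4570 (5 vertices)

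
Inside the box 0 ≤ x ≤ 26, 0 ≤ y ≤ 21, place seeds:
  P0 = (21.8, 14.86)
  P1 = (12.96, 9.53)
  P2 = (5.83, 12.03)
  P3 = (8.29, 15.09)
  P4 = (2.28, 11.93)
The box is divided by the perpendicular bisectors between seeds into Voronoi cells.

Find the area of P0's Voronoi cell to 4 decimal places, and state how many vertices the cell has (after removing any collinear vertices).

1. box [0,26]×[0,21]: [(0, 0) (26, 0) (26, 21) (0, 21)]
2. ⊥bis P0·P1 via (17.38,12.195): [(24.7329, 0) (26, 0) (26, 21) (12.0711, 21)]  |A|=159.5583
3. ⊥bis P0·P2 via (13.815,13.445): [(12.6448, 20.0485) (24.7329, 0) (26, 0) (26, 21) (12.4762, 21)]  |A|=159.3656
4. ⊥bis P0·P3 via (15.045,14.975): [(15.0631, 16.0377) (24.7329, 0) (26, 0) (26, 21) (15.1476, 21)]  |A|=151.9251
5. ⊥bis P0·P4 via (12.04,13.395): [(15.0631, 16.0377) (24.7329, 0) (26, 0) (26, 21) (15.1476, 21)]  |A|=151.9251
6. canonical 5-gon: [(15.0631, 16.0377) (24.7329, 0) (26, 0) (26, 21) (15.1476, 21)]
7. shoelace: 151.9251

Area of P0's cell: 151.9251 (5 vertices)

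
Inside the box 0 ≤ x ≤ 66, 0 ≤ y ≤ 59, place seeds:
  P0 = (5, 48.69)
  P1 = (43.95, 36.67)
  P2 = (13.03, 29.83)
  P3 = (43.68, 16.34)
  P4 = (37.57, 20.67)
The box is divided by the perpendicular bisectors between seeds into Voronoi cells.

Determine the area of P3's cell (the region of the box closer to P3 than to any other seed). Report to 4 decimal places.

Area of P3's cell: 767.9964

1. box [0,66]×[0,59]: [(0, 0) (66, 0) (66, 59) (0, 59)]
2. ⊥bis P3·P0 via (24.34,32.515): [(0, 3.4123) (0, 0) (66, 0) (66, 59) (46.4907, 59)]  |A|=2601.8448
3. ⊥bis P3·P1 via (43.815,26.505): [(19.5827, 26.8268) (0, 3.4123) (0, 0) (66, 0) (66, 26.2104)]  |A|=1527.0038
4. ⊥bis P3·P2 via (28.355,23.085): [(29.9413, 26.6893) (18.1946, 0) (66, 0) (66, 26.2104)]  |A|=1110.5007
5. ⊥bis P3·P4 via (40.625,18.505): [(46.2713, 26.4724) (27.511, 0) (66, 0) (66, 26.2104)]  |A|=767.9964
6. canonical 4-gon: [(46.2713, 26.4724) (27.511, 0) (66, 0) (66, 26.2104)]
7. shoelace: 767.9964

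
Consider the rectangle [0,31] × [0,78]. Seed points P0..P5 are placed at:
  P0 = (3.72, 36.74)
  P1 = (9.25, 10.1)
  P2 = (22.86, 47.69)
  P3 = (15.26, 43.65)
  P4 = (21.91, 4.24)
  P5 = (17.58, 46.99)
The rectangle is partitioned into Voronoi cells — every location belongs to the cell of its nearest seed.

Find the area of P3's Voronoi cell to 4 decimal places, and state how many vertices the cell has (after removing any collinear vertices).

Area of P3's cell: 297.9159 (6 vertices)

1. box [0,31]×[0,78]: [(0, 0) (31, 0) (31, 78) (0, 78)]
2. ⊥bis P3·P0 via (9.49,40.195): [(0, 56.0437) (31, 4.2724) (31, 78) (0, 78)]  |A|=1483.1008
3. ⊥bis P3·P1 via (12.255,26.875): [(0, 56.0437) (18.0919, 25.8294) (31, 23.5171) (31, 78) (0, 78)]  |A|=1358.8946
4. ⊥bis P3·P2 via (19.06,45.67): [(0, 56.0437) (18.0919, 25.8294) (30.8188, 23.5496) (1.8741, 78) (0, 78)]  |A|=560.9971
5. ⊥bis P3·P4 via (18.585,23.945): [(0, 56.0437) (18.0919, 25.8294) (23.748, 24.8162) (29.6188, 25.8068) (1.8741, 78) (0, 78)]  |A|=553.7767
6. ⊥bis P3·P5 via (16.42,45.32): [(0, 56.7255) (0, 56.0437) (18.0919, 25.8294) (23.748, 24.8162) (29.6188, 25.8068) (20.9004, 42.2079)]  |A|=297.9159
7. canonical 6-gon: [(0, 56.7255) (0, 56.0437) (18.0919, 25.8294) (23.748, 24.8162) (29.6188, 25.8068) (20.9004, 42.2079)]
8. shoelace: 297.9159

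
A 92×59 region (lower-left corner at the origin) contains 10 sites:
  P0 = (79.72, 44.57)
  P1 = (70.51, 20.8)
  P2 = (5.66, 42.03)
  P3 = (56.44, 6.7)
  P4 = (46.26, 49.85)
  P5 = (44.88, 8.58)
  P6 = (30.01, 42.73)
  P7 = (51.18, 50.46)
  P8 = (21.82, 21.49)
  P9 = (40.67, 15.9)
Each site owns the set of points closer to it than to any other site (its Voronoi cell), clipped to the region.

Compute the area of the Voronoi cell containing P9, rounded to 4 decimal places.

Area of P9's cell: 446.2241

1. box [0,92]×[0,59]: [(0, 0) (92, 0) (92, 59) (0, 59)]
2. ⊥bis P9·P0 via (60.195,30.235): [(0, 0) (82.3931, 0) (39.0761, 59) (0, 59)]  |A|=3583.343
3. ⊥bis P9·P1 via (55.59,18.35): [(0, 0) (58.6032, 0) (51.7494, 41.7383) (39.0761, 59) (0, 59)]  |A|=3086.8679
4. ⊥bis P9·P2 via (23.165,28.965): [(1.5467, 0) (58.6032, 0) (51.7494, 41.7383) (42.3022, 54.6058)]  |A|=1710.8678
5. ⊥bis P9·P3 via (48.555,11.3): [(1.5467, 0) (41.9627, 0) (54.9482, 22.2587) (51.7494, 41.7383) (42.3022, 54.6058)]  |A|=1525.6698
6. ⊥bis P9·P4 via (43.465,32.875): [(27.9855, 35.4238) (1.5467, 0) (41.9627, 0) (54.9482, 22.2587) (53.4755, 31.2267)]  |A|=1212.6035
7. ⊥bis P9·P5 via (42.775,12.24): [(27.9855, 35.4238) (1.5467, 0) (21.4931, 0) (52.2989, 17.7175) (54.9482, 22.2587) (53.4755, 31.2267)]  |A|=1031.2676
8. ⊥bis P9·P6 via (35.34,29.315): [(44.0554, 32.7778) (18.404, 22.5861) (1.5467, 0) (21.4931, 0) (52.2989, 17.7175) (54.9482, 22.2587) (53.4755, 31.2267)]  |A|=915.4413
9. ⊥bis P9·P7 via (45.925,33.18): [(51.0166, 31.6316) (44.0554, 32.7778) (18.404, 22.5861) (1.5467, 0) (21.4931, 0) (52.2989, 17.7175) (54.9482, 22.2587) (53.5348, 30.8658)]  |A|=915.0095
10. ⊥bis P9·P8 via (31.245,18.695): [(51.0166, 31.6316) (44.0554, 32.7778) (34.2681, 28.8891) (26.5662, 2.9177) (52.2989, 17.7175) (54.9482, 22.2587) (53.5348, 30.8658)]  |A|=446.2241
11. canonical 7-gon: [(51.0166, 31.6316) (44.0554, 32.7778) (34.2681, 28.8891) (26.5662, 2.9177) (52.2989, 17.7175) (54.9482, 22.2587) (53.5348, 30.8658)]
12. shoelace: 446.2241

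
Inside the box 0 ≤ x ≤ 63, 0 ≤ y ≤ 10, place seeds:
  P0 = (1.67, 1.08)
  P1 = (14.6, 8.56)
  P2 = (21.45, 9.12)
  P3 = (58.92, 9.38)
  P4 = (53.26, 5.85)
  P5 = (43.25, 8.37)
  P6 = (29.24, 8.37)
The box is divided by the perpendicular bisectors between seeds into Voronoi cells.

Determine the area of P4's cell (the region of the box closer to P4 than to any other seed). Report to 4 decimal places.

Area of P4's cell: 99.9710

1. box [0,63]×[0,10]: [(0, 0) (63, 0) (63, 10) (0, 10)]
2. ⊥bis P4·P0 via (27.465,3.465): [(27.7854, 0) (63, 0) (63, 10) (26.8608, 10)]  |A|=356.7693
3. ⊥bis P4·P1 via (33.93,7.205): [(33.4249, 0) (63, 0) (63, 10) (34.1259, 10)]  |A|=292.2457
4. ⊥bis P4·P2 via (37.355,7.485): [(36.5856, 0) (63, 0) (63, 10) (37.6135, 10)]  |A|=259.0045
5. ⊥bis P4·P3 via (56.09,7.615): [(36.5856, 0) (60.8393, 0) (54.6025, 10) (37.6135, 10)]  |A|=206.2136
6. ⊥bis P4·P5 via (48.255,7.11): [(46.4651, 0) (60.8393, 0) (54.6025, 10) (48.9826, 10)]  |A|=99.971
7. ⊥bis P4·P6 via (41.25,7.11): [(46.4651, 0) (60.8393, 0) (54.6025, 10) (48.9826, 10)]  |A|=99.971
8. canonical 4-gon: [(46.4651, 0) (60.8393, 0) (54.6025, 10) (48.9826, 10)]
9. shoelace: 99.971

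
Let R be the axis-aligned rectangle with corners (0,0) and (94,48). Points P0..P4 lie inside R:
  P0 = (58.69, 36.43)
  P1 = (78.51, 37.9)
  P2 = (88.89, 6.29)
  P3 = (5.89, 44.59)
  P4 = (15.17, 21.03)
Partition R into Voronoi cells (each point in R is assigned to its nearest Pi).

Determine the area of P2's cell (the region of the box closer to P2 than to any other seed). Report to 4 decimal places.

1. box [0,94]×[0,48]: [(0, 0) (94, 0) (94, 48) (0, 48)]
2. ⊥bis P2·P0 via (73.79,21.36): [(52.4724, 0) (94, 0) (94, 41.6102)]  |A|=863.9858
3. ⊥bis P2·P1 via (83.7,22.095): [(70.0501, 17.6127) (52.4724, 0) (94, 0) (94, 25.4773)]  |A|=670.7949
4. ⊥bis P2·P3 via (47.39,25.44): [(70.0501, 17.6127) (52.4724, 0) (94, 0) (94, 25.4773)]  |A|=670.7949
5. ⊥bis P2·P4 via (52.03,13.66): [(70.0501, 17.6127) (52.4724, 0) (94, 0) (94, 25.4773)]  |A|=670.7949
6. canonical 4-gon: [(70.0501, 17.6127) (52.4724, 0) (94, 0) (94, 25.4773)]
7. shoelace: 670.7949

Area of P2's cell: 670.7949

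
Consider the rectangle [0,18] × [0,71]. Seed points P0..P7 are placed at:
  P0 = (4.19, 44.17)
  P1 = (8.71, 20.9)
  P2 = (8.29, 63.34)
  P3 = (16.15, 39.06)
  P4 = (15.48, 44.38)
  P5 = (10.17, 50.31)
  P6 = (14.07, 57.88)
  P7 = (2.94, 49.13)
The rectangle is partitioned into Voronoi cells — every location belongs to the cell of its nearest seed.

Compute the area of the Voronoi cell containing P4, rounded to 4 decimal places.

Area of P4's cell: 55.6010

1. box [0,18]×[0,71]: [(0, 0) (18, 0) (18, 71) (0, 71)]
2. ⊥bis P4·P0 via (9.835,44.275): [(10.6585, 0) (18, 0) (18, 71) (9.3379, 71)]  |A|=568.1264
3. ⊥bis P4·P1 via (12.095,32.64): [(10.0404, 33.2324) (18, 30.9374) (18, 71) (9.3379, 71)]  |A|=323.0145
4. ⊥bis P4·P2 via (11.885,53.86): [(9.6723, 53.0209) (10.0404, 33.2324) (18, 30.9374) (18, 56.1789)]  |A|=183.4336
5. ⊥bis P4·P3 via (15.815,41.72): [(9.6723, 53.0209) (9.8964, 40.9746) (18, 41.9952) (18, 56.1789)]  |A|=107.9824
6. ⊥bis P4·P5 via (12.825,47.345): [(9.8278, 44.6612) (9.8964, 40.9746) (18, 41.9952) (18, 51.9789)]  |A|=55.7668
7. ⊥bis P4·P6 via (14.775,51.13): [(17.3526, 51.3992) (9.8278, 44.6612) (9.8964, 40.9746) (18, 41.9952) (18, 51.4668)]  |A|=55.601
8. ⊥bis P4·P7 via (9.21,46.755): [(17.3526, 51.3992) (9.8278, 44.6612) (9.8964, 40.9746) (18, 41.9952) (18, 51.4668)]  |A|=55.601
9. canonical 5-gon: [(17.3526, 51.3992) (9.8278, 44.6612) (9.8964, 40.9746) (18, 41.9952) (18, 51.4668)]
10. shoelace: 55.601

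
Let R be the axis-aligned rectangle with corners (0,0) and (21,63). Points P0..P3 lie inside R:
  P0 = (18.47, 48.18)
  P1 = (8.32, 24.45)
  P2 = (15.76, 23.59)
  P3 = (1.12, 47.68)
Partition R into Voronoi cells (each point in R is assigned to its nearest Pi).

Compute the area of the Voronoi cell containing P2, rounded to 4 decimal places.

1. box [0,21]×[0,63]: [(0, 0) (21, 0) (21, 63) (0, 63)]
2. ⊥bis P2·P0 via (17.115,35.885): [(0, 37.7712) (0, 0) (21, 0) (21, 35.4568)]  |A|=768.8945
3. ⊥bis P2·P1 via (12.04,24.02): [(13.4581, 36.288) (9.2635, 0) (21, 0) (21, 35.4568)]  |A|=346.6537
4. ⊥bis P2·P3 via (8.44,35.635): [(13.4581, 36.288) (9.2635, 0) (21, 0) (21, 35.4568)]  |A|=346.6537
5. canonical 4-gon: [(13.4581, 36.288) (9.2635, 0) (21, 0) (21, 35.4568)]
6. shoelace: 346.6537

Area of P2's cell: 346.6537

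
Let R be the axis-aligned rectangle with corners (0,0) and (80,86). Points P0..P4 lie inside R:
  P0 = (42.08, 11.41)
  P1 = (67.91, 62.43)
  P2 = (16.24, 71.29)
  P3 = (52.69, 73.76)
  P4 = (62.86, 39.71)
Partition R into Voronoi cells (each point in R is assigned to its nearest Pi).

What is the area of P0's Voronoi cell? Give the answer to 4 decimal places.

Area of P0's cell: 2242.2488

1. box [0,80]×[0,86]: [(0, 0) (80, 0) (80, 86) (0, 86)]
2. ⊥bis P0·P1 via (54.995,36.92): [(0, 64.7624) (0, 0) (80, 0) (80, 24.2607)]  |A|=3560.924
3. ⊥bis P0·P2 via (29.16,41.35): [(38.3832, 45.3301) (0, 28.7666) (0, 0) (80, 0) (80, 24.2607)]  |A|=2870.1061
4. ⊥bis P0·P3 via (47.385,42.585): [(41.993, 43.5025) (36.3668, 44.4599) (0, 28.7666) (0, 0) (80, 0) (80, 24.2607)]  |A|=2866.6931
5. ⊥bis P0·P4 via (52.47,25.56): [(30.2974, 41.8408) (0, 28.7666) (0, 0) (80, 0) (80, 5.3454)]  |A|=2242.2488
6. canonical 5-gon: [(30.2974, 41.8408) (0, 28.7666) (0, 0) (80, 0) (80, 5.3454)]
7. shoelace: 2242.2488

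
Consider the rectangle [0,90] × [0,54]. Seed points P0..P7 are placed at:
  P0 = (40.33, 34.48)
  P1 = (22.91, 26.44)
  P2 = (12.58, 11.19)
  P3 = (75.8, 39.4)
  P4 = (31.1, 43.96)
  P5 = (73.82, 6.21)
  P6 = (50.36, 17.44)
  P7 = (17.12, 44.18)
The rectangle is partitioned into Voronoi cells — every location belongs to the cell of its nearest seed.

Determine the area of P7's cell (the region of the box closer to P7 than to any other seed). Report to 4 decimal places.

Area of P7's cell: 512.6187

1. box [0,90]×[0,54]: [(0, 0) (90, 0) (90, 54) (0, 54)]
2. ⊥bis P7·P0 via (28.725,39.33): [(0, 0) (12.2881, 0) (34.8559, 54) (0, 54)]  |A|=1272.8883
3. ⊥bis P7·P1 via (20.015,35.31): [(0, 28.7775) (28.1553, 37.9668) (34.8559, 54) (0, 54)]  |A|=634.4992
4. ⊥bis P7·P2 via (14.85,27.685): [(0, 29.7286) (2.0499, 29.4465) (28.1553, 37.9668) (34.8559, 54) (0, 54)]  |A|=633.5243
5. ⊥bis P7·P3 via (46.46,41.79): [(0, 29.7286) (2.0499, 29.4465) (28.1553, 37.9668) (34.8559, 54) (0, 54)]  |A|=633.5243
6. ⊥bis P7·P4 via (24.11,44.07): [(0, 29.7286) (2.0499, 29.4465) (23.9926, 36.6082) (24.2663, 54) (0, 54)]  |A|=512.6187
7. ⊥bis P7·P5 via (45.47,25.195): [(0, 29.7286) (2.0499, 29.4465) (23.9926, 36.6082) (24.2663, 54) (0, 54)]  |A|=512.6187
8. ⊥bis P7·P6 via (33.74,30.81): [(0, 29.7286) (2.0499, 29.4465) (23.9926, 36.6082) (24.2663, 54) (0, 54)]  |A|=512.6187
9. canonical 5-gon: [(0, 29.7286) (2.0499, 29.4465) (23.9926, 36.6082) (24.2663, 54) (0, 54)]
10. shoelace: 512.6187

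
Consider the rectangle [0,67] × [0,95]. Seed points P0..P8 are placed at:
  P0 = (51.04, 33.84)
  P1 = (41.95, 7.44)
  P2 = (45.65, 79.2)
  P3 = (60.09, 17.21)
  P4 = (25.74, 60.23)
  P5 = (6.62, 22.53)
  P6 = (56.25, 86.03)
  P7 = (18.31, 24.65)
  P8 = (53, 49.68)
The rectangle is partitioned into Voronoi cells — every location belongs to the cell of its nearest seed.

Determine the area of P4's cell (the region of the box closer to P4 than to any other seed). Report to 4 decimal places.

Area of P4's cell: 1600.0583

1. box [0,67]×[0,95]: [(0, 0) (67, 0) (67, 95) (0, 95)]
2. ⊥bis P4·P0 via (38.39,47.035): [(0, 10.2306) (67, 74.4633) (67, 95) (0, 95)]  |A|=3527.7527
3. ⊥bis P4·P1 via (33.845,33.835): [(0, 23.4424) (20.2749, 29.6681) (67, 74.4633) (67, 95) (0, 95)]  |A|=3393.8199
4. ⊥bis P4·P2 via (35.695,69.715): [(0, 23.4424) (20.2749, 29.6681) (48.275, 56.5117) (11.6038, 95) (0, 95)]  |A|=2135.4907
5. ⊥bis P4·P3 via (42.915,38.72): [(0, 23.4424) (20.2749, 29.6681) (48.275, 56.5117) (11.6038, 95) (0, 95)]  |A|=2135.4907
6. ⊥bis P4·P5 via (16.18,41.38): [(0, 49.5859) (26.8479, 35.9696) (48.275, 56.5117) (11.6038, 95) (0, 95)]  |A|=1741.1205
7. ⊥bis P4·P6 via (40.995,73.13): [(0, 49.5859) (26.8479, 35.9696) (48.275, 56.5117) (11.6038, 95) (0, 95)]  |A|=1741.1205
8. ⊥bis P4·P7 via (22.025,42.44): [(0, 49.5859) (8.5357, 45.2569) (31.5272, 40.4557) (48.275, 56.5117) (11.6038, 95) (0, 95)]  |A|=1678.3166
9. ⊥bis P4·P8 via (39.37,54.955): [(0, 49.5859) (8.5357, 45.2569) (31.5272, 40.4557) (35.0748, 43.8568) (42.3707, 62.7085) (11.6038, 95) (0, 95)]  |A|=1600.0583
10. canonical 7-gon: [(0, 49.5859) (8.5357, 45.2569) (31.5272, 40.4557) (35.0748, 43.8568) (42.3707, 62.7085) (11.6038, 95) (0, 95)]
11. shoelace: 1600.0583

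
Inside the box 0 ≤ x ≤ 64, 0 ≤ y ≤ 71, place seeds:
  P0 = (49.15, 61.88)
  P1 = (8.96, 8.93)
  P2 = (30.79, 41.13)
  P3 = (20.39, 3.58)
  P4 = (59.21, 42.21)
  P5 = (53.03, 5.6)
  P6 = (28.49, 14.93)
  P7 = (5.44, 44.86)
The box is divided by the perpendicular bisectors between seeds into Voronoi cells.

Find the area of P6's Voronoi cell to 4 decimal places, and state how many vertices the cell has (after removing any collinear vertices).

Area of P6's cell: 567.0884 (6 vertices)

1. box [0,64]×[0,71]: [(0, 0) (64, 0) (64, 71) (0, 71)]
2. ⊥bis P6·P0 via (38.82,38.405): [(0, 55.4875) (0, 0) (64, 0) (64, 27.3247)]  |A|=2649.9898
3. ⊥bis P6·P1 via (18.725,11.93): [(6.1786, 52.7686) (22.3901, 0) (64, 0) (64, 27.3247)]  |A|=1887.825
4. ⊥bis P6·P2 via (29.64,28.03): [(13.3391, 29.461) (22.3901, 0) (64, 0) (64, 25.0137)]  |A|=1246.541
5. ⊥bis P6·P3 via (24.44,9.255): [(13.3391, 29.461) (18.1727, 13.7277) (37.4084, 0) (64, 0) (64, 25.0137)]  |A|=1143.4577
6. ⊥bis P6·P4 via (43.85,28.57): [(45.5715, 26.6314) (13.3391, 29.461) (18.1727, 13.7277) (37.4084, 0) (64, 0) (64, 5.8791)]  |A|=967.1468
7. ⊥bis P6·P5 via (40.76,10.265): [(46.5595, 25.5189) (45.5715, 26.6314) (13.3391, 29.461) (18.1727, 13.7277) (36.9749, 0.3094)]  |A|=569.6391
8. ⊥bis P6·P7 via (16.965,29.895): [(46.5595, 25.5189) (45.5715, 26.6314) (16.0881, 29.2197) (13.925, 27.5538) (18.1727, 13.7277) (36.9749, 0.3094)]  |A|=567.0884
9. canonical 6-gon: [(46.5595, 25.5189) (45.5715, 26.6314) (16.0881, 29.2197) (13.925, 27.5538) (18.1727, 13.7277) (36.9749, 0.3094)]
10. shoelace: 567.0884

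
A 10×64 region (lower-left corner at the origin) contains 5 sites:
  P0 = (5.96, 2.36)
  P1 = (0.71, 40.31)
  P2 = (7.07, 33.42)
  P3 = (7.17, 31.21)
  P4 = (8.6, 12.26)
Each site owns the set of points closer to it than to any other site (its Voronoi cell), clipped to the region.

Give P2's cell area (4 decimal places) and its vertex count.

Area of P2's cell: 56.7054 (4 vertices)

1. box [0,10]×[0,64]: [(0, 0) (10, 0) (10, 64) (0, 64)]
2. ⊥bis P2·P0 via (6.515,17.89): [(0, 18.1228) (10, 17.7655) (10, 64) (0, 64)]  |A|=460.5586
3. ⊥bis P2·P1 via (3.89,36.865): [(0, 33.2742) (0, 18.1228) (10, 17.7655) (10, 42.505)]  |A|=199.4547
4. ⊥bis P2·P3 via (7.12,32.315): [(0, 33.2742) (0, 31.9928) (10, 32.4453) (10, 42.505)]  |A|=56.7054
5. ⊥bis P2·P4 via (7.835,22.84): [(0, 33.2742) (0, 31.9928) (10, 32.4453) (10, 42.505)]  |A|=56.7054
6. canonical 4-gon: [(0, 33.2742) (0, 31.9928) (10, 32.4453) (10, 42.505)]
7. shoelace: 56.7054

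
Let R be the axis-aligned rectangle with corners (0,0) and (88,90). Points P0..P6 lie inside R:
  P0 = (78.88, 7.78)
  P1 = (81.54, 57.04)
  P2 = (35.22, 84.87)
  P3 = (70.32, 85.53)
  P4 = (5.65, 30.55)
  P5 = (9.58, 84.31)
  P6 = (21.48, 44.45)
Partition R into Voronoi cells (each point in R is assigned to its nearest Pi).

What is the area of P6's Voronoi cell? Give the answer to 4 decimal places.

1. box [0,88]×[0,90]: [(0, 0) (88, 0) (88, 90) (0, 90)]
2. ⊥bis P6·P0 via (50.18,26.115): [(0, 0) (33.4964, 0) (88, 85.3151) (88, 90) (0, 90)]  |A|=5595.0109
3. ⊥bis P6·P1 via (51.51,50.745): [(0, 0) (33.4964, 0) (55.0689, 33.7676) (43.2812, 90) (0, 90)]  |A|=4260.5494
4. ⊥bis P6·P2 via (28.35,64.66): [(0, 74.297) (0, 0) (33.4964, 0) (55.0689, 33.7676) (50.1462, 57.2508)]  |A|=3158.1143
5. ⊥bis P6·P3 via (45.9,64.99): [(0, 74.297) (0, 0) (33.4964, 0) (55.0689, 33.7676) (50.1462, 57.2508)]  |A|=3158.1143
6. ⊥bis P6·P4 via (13.565,37.5): [(0, 74.297) (0, 52.9485) (38.9699, 8.5677) (55.0689, 33.7676) (50.1462, 57.2508)]  |A|=1982.9228
7. ⊥bis P6·P5 via (15.53,64.38): [(22.794, 66.5486) (0, 59.7436) (0, 52.9485) (38.9699, 8.5677) (55.0689, 33.7676) (50.1462, 57.2508)]  |A|=1817.057
8. canonical 6-gon: [(22.794, 66.5486) (0, 59.7436) (0, 52.9485) (38.9699, 8.5677) (55.0689, 33.7676) (50.1462, 57.2508)]
9. shoelace: 1817.057

Area of P6's cell: 1817.0570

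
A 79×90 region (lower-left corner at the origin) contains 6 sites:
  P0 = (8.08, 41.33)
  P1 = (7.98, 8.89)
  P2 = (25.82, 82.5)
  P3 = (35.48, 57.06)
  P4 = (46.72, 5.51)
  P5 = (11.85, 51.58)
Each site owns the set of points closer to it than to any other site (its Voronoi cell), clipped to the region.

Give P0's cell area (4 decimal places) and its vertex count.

Area of P0's cell: 591.6133 (5 vertices)

1. box [0,79]×[0,90]: [(0, 0) (79, 0) (79, 90) (0, 90)]
2. ⊥bis P0·P1 via (8.03,25.11): [(0, 25.1348) (79, 24.8912) (79, 90) (0, 90)]  |A|=5133.9738
3. ⊥bis P0·P2 via (16.95,61.915): [(0, 69.2187) (0, 25.1348) (79, 24.8912) (79, 35.1779)]  |A|=2147.6386
4. ⊥bis P0·P3 via (21.78,49.195): [(13.665, 63.3305) (0, 69.2187) (0, 25.1348) (35.6558, 25.0248)]  |A|=982.9039
5. ⊥bis P0·P4 via (27.4,23.42): [(33.0674, 29.5336) (13.665, 63.3305) (0, 69.2187) (0, 25.1348) (28.907, 25.0456)]  |A|=967.7166
6. ⊥bis P0·P5 via (9.965,46.455): [(33.0674, 29.5336) (26.9366, 40.2128) (0, 50.1202) (0, 25.1348) (28.907, 25.0456)]  |A|=591.6133
7. canonical 5-gon: [(33.0674, 29.5336) (26.9366, 40.2128) (0, 50.1202) (0, 25.1348) (28.907, 25.0456)]
8. shoelace: 591.6133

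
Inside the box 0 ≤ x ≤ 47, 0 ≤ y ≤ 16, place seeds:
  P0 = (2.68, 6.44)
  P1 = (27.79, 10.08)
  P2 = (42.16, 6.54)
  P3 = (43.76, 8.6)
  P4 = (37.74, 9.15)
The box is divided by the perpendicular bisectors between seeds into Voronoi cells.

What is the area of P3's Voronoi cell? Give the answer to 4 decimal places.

1. box [0,47]×[0,16]: [(0, 0) (47, 0) (47, 16) (0, 16)]
2. ⊥bis P3·P0 via (23.22,7.52): [(23.6154, 0) (47, 0) (47, 16) (22.7741, 16)]  |A|=380.8838
3. ⊥bis P3·P1 via (35.775,9.34): [(34.9094, 0) (47, 0) (47, 16) (36.3922, 16)]  |A|=181.5869
4. ⊥bis P3·P2 via (42.96,7.57): [(36.1044, 12.8947) (47, 4.4321) (47, 16) (36.3922, 16)]  |A|=79.4894
5. ⊥bis P3·P4 via (40.75,8.875): [(40.7851, 9.2592) (47, 4.4321) (47, 16) (41.401, 16)]  |A|=54.8174
6. canonical 4-gon: [(40.7851, 9.2592) (47, 4.4321) (47, 16) (41.401, 16)]
7. shoelace: 54.8174

Area of P3's cell: 54.8174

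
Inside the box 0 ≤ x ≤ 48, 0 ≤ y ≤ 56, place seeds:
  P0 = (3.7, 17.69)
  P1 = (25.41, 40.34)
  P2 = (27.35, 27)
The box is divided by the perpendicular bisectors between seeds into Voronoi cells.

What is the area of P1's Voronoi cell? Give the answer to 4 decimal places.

Area of P1's cell: 1010.3425

1. box [0,48]×[0,56]: [(0, 0) (48, 0) (48, 56) (0, 56)]
2. ⊥bis P1·P0 via (14.555,29.015): [(0, 42.966) (44.8263, 0) (48, 0) (48, 56) (0, 56)]  |A|=1724.9979
3. ⊥bis P1·P2 via (26.38,33.67): [(0, 42.966) (11.896, 31.5636) (48, 36.8141) (48, 56) (0, 56)]  |A|=1010.3425
4. canonical 5-gon: [(0, 42.966) (11.896, 31.5636) (48, 36.8141) (48, 56) (0, 56)]
5. shoelace: 1010.3425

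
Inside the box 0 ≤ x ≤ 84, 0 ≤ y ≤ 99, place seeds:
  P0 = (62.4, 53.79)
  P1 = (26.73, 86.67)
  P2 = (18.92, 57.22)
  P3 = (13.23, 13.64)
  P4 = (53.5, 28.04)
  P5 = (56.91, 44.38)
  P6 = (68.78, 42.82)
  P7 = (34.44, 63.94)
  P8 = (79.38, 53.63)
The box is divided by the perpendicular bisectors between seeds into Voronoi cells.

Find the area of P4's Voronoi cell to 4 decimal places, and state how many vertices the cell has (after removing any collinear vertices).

1. box [0,84]×[0,99]: [(0, 0) (84, 0) (84, 99) (0, 99)]
2. ⊥bis P4·P0 via (57.95,40.915): [(0, 60.9443) (0, 0) (84, 0) (84, 31.9113)]  |A|=3899.9365
3. ⊥bis P4·P1 via (40.115,57.355): [(27.306, 51.5065) (0, 39.0388) (0, 0) (84, 0) (84, 31.9113)]  |A|=3600.8604
4. ⊥bis P4·P2 via (36.21,42.63): [(39.9985, 47.1196) (0.2371, 0) (84, 0) (84, 31.9113)]  |A|=2675.5101
5. ⊥bis P4·P3 via (33.365,20.84): [(39.9985, 47.1196) (28.7391, 33.7765) (40.8171, 0) (84, 0) (84, 31.9113)]  |A|=1990.1842
6. ⊥bis P4·P5 via (55.205,36.21): [(34.4479, 40.5418) (28.7391, 33.7765) (40.8171, 0) (84, 0) (84, 30.2008)]  |A|=1760.8797
7. ⊥bis P4·P6 via (61.14,35.43): [(61.6958, 34.8554) (34.4479, 40.5418) (28.7391, 33.7765) (40.8171, 0) (84, 0) (84, 11.7967)]  |A|=1555.6349
8. ⊥bis P4·P7 via (43.97,45.99): [(61.6958, 34.8554) (34.4479, 40.5418) (28.7391, 33.7765) (40.8171, 0) (84, 0) (84, 11.7967)]  |A|=1555.6349
9. ⊥bis P4·P8 via (66.44,40.835): [(61.6958, 34.8554) (34.4479, 40.5418) (28.7391, 33.7765) (40.8171, 0) (84, 0) (84, 11.7967)]  |A|=1555.6349
10. canonical 6-gon: [(61.6958, 34.8554) (34.4479, 40.5418) (28.7391, 33.7765) (40.8171, 0) (84, 0) (84, 11.7967)]
11. shoelace: 1555.6349

Area of P4's cell: 1555.6349 (6 vertices)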